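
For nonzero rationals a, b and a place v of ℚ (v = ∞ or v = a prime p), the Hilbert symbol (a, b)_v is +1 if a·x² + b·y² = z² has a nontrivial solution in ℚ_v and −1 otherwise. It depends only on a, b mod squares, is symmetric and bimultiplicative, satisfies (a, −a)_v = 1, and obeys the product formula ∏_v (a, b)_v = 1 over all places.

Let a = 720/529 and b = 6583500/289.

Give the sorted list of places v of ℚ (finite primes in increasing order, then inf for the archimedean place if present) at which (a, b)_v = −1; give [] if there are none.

[5, 7]

Mod squares: a ≡ 5, b ≡ 7315. Check v ∈ {∞, 2, 3, 5, 7, 11, 17, 19, 23}.
v=5: a=5^1·(≡1), b=5^3·(≡2) mod 5; (1|5)=+1, (2|5)=-1; (−1)^{1·3·2}·(+1)^3·(-1)^1 = -1.
v=17: a=17^0·(≡3), b=17^-2·(≡12) mod 17; (3|17)=-1, (12|17)=-1; (−1)^{0·-2·8}·(-1)^-2·(-1)^0 = +1.
v=19: a=19^0·(≡7), b=19^1·(≡4) mod 19; (7|19)=+1, (4|19)=+1; (−1)^{0·1·9}·(+1)^1·(+1)^0 = +1.
v=23: a=23^-2·(≡7), b=23^0·(≡2) mod 23; (7|23)=-1, (2|23)=+1; (−1)^{-2·0·11}·(-1)^0·(+1)^-2 = +1.
v=11: a=11^0·(≡5), b=11^1·(≡4) mod 11; (5|11)=+1, (4|11)=+1; (−1)^{0·1·5}·(+1)^1·(+1)^0 = +1.
v=3: a=3^2·(≡2), b=3^2·(≡1) mod 3; (2|3)=-1, (1|3)=+1; (−1)^{2·2·1}·(-1)^2·(+1)^2 = +1.
v=7: a=7^0·(≡5), b=7^1·(≡4) mod 7; (5|7)=-1, (4|7)=+1; (−1)^{0·1·3}·(-1)^1·(+1)^0 = -1.
v=∞: 5 > 0 and 7315 > 0  ⇒  (a,b)_∞ = +1.
v=2: v_2(a)=4, v_2(b)=2; units ≡ 5, 3 (mod 8); ε·ε+αω+βω = 0·1+4·1+2·1 ≡ 0  ⇒  (a,b)_2 = +1.
|Ram(5, 7315)| = 2, even; anisotropic at {5, 7}.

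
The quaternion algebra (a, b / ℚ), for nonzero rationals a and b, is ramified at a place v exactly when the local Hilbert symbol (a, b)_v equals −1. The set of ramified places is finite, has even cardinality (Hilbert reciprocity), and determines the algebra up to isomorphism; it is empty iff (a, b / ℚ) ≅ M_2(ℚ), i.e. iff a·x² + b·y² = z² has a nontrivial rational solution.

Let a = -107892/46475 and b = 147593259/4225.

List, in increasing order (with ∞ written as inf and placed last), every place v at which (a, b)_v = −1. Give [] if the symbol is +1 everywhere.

[]

(a, b) ≡ (-407, 11) mod (ℚ^×)²; places V = {2, 3, 5, 11, 13, 37, ∞}.
(a,b)_5: α=-2, u≡2; β=-2, v≡1 (mod 5); (2|5)=-1, (1|5)=+1; sign (−1)^0·-1^-2·+1^-2 = +1.
(a,b)_13: α=-2, u≡4; β=-2, v≡5 (mod 13); (4|13)=+1, (5|13)=-1; sign (−1)^0·+1^-2·-1^-2 = +1.
(a,b)_37: α=1, u≡27; β=2, v≡36 (mod 37); (27|37)=+1, (36|37)=+1; sign (−1)^0·+1^2·+1^1 = +1.
(a,b)_3: α=6, u≡1; β=4, v≡2 (mod 3); (1|3)=+1, (2|3)=-1; sign (−1)^0·+1^4·-1^6 = +1.
(a,b)_∞: sgn(-407)=−, sgn(11)=+, so +1.
(a,b)_11: α=-1, u≡7; β=3, v≡9 (mod 11); (7|11)=-1, (9|11)=+1; sign (−1)^1·-1^3·+1^-1 = +1.
(a,b)_2: α=2, β=0; u≡1, v≡3 (mod 8); ε(u)ε(v)=0·1, αω(v)=2·1, βω(u)=0·0; sum ≡ 0  ⇒  +1.
Ram(a, b) = ∅: the form -407·x² + 11·y² − z² is isotropic over every ℚ_v, so by Hasse–Minkowski it is isotropic over ℚ.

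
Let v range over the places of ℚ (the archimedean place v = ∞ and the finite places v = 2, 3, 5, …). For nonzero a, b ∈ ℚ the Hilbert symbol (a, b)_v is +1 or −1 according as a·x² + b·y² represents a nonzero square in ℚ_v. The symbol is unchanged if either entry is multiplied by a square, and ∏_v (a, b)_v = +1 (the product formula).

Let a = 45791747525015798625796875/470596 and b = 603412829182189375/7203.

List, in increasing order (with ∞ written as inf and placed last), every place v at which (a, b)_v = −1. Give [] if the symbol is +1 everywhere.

Mod squares: a ≡ 3219, b ≡ 2829. Check v ∈ {∞, 2, 3, 5, 7, 23, 29, 37, 41}.
v=29: a=29^3·(≡7), b=29^2·(≡9) mod 29; (7|29)=+1, (9|29)=+1; (−1)^{3·2·14}·(+1)^2·(+1)^3 = +1.
v=2: v_2(a)=-2, v_2(b)=0; units ≡ 3, 5 (mod 8); ε·ε+αω+βω = 1·0+-2·1+0·1 ≡ 0  ⇒  (a,b)_2 = +1.
v=7: a=7^-6·(≡5), b=7^-4·(≡2) mod 7; (5|7)=-1, (2|7)=+1; (−1)^{-6·-4·3}·(-1)^-4·(+1)^-6 = +1.
v=∞: 3219 > 0 and 2829 > 0  ⇒  (a,b)_∞ = +1.
v=23: a=23^4·(≡10), b=23^3·(≡4) mod 23; (10|23)=-1, (4|23)=+1; (−1)^{4·3·11}·(-1)^3·(+1)^4 = -1.
v=41: a=41^4·(≡36), b=41^3·(≡30) mod 41; (36|41)=+1, (30|41)=-1; (−1)^{4·3·20}·(+1)^3·(-1)^4 = +1.
v=3: a=3^1·(≡2), b=3^-1·(≡1) mod 3; (2|3)=-1, (1|3)=+1; (−1)^{1·-1·1}·(-1)^-1·(+1)^1 = +1.
v=5: a=5^6·(≡1), b=5^4·(≡1) mod 5; (1|5)=+1, (1|5)=+1; (−1)^{6·4·2}·(+1)^4·(+1)^6 = +1.
v=37: a=37^3·(≡24), b=37^2·(≡22) mod 37; (24|37)=-1, (22|37)=-1; (−1)^{3·2·18}·(-1)^2·(-1)^3 = -1.
Ram(3219, 2829) = {23, 37}; no ℚ_23-point on the conic.

[23, 37]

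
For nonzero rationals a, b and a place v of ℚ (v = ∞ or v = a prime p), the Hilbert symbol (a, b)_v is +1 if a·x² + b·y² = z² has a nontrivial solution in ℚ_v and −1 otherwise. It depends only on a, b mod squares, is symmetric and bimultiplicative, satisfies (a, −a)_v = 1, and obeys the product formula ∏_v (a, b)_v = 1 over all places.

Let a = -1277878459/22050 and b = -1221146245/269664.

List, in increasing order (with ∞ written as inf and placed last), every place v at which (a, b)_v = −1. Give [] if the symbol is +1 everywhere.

(a, b) ≡ (-124982, -6270) mod (ℚ^×)²; places V = {2, 3, 5, 7, 11, 13, 19, 23, 47, 53, ∞}.
(a,b)_11: α=3, u≡4; β=1, v≡8 (mod 11); (4|11)=+1, (8|11)=-1; sign (−1)^1·+1^1·-1^3 = +1.
(a,b)_2: α=-1, β=-5; u≡5, v≡1 (mod 8); ε(u)ε(v)=0·0, αω(v)=-1·0, βω(u)=-5·1; sum ≡ 1  ⇒  -1.
(a,b)_13: α=3, u≡6; β=0, v≡9 (mod 13); (6|13)=-1, (9|13)=+1; sign (−1)^0·-1^0·+1^3 = +1.
(a,b)_53: α=0, u≡18; β=-2, v≡1 (mod 53); (18|53)=-1, (1|53)=+1; sign (−1)^0·-1^-2·+1^0 = +1.
(a,b)_5: α=-2, u≡3; β=1, v≡4 (mod 5); (3|5)=-1, (4|5)=+1; sign (−1)^0·-1^1·+1^-2 = -1.
(a,b)_47: α=0, u≡31; β=2, v≡6 (mod 47); (31|47)=-1, (6|47)=+1; sign (−1)^0·-1^2·+1^0 = +1.
(a,b)_3: α=-2, u≡1; β=-1, v≡1 (mod 3); (1|3)=+1, (1|3)=+1; sign (−1)^0·+1^-1·+1^-2 = +1.
(a,b)_23: α=1, u≡14; β=2, v≡3 (mod 23); (14|23)=-1, (3|23)=+1; sign (−1)^0·-1^2·+1^1 = +1.
(a,b)_7: α=-2, u≡5; β=0, v≡1 (mod 7); (5|7)=-1, (1|7)=+1; sign (−1)^0·-1^0·+1^-2 = +1.
(a,b)_∞: sgn(-124982)=−, sgn(-6270)=−, so -1.
(a,b)_19: α=1, u≡18; β=1, v≡10 (mod 19); (18|19)=-1, (10|19)=-1; sign (−1)^1·-1^1·-1^1 = -1.
|Ram(-124982, -6270)| = 4, even; anisotropic at {2, 5, 19, ∞}.

[2, 5, 19, inf]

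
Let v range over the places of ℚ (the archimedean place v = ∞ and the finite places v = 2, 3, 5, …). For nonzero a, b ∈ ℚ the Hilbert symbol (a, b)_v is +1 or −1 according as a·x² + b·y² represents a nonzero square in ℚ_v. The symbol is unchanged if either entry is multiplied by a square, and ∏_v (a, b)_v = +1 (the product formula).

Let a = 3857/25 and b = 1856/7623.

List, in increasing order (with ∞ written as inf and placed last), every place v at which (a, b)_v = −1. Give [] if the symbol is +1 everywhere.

Mod squares: a ≡ 3857, b ≡ 203. Check v ∈ {∞, 2, 3, 5, 7, 11, 19, 29}.
v=5: a=5^-2·(≡2), b=5^0·(≡2) mod 5; (2|5)=-1, (2|5)=-1; (−1)^{-2·0·2}·(-1)^0·(-1)^-2 = +1.
v=11: a=11^0·(≡6), b=11^-2·(≡1) mod 11; (6|11)=-1, (1|11)=+1; (−1)^{0·-2·5}·(-1)^-2·(+1)^0 = +1.
v=2: v_2(a)=0, v_2(b)=6; units ≡ 1, 3 (mod 8); ε·ε+αω+βω = 0·1+0·1+6·0 ≡ 0  ⇒  (a,b)_2 = +1.
v=7: a=7^1·(≡3), b=7^-1·(≡2) mod 7; (3|7)=-1, (2|7)=+1; (−1)^{1·-1·3}·(-1)^-1·(+1)^1 = +1.
v=19: a=19^1·(≡18), b=19^0·(≡8) mod 19; (18|19)=-1, (8|19)=-1; (−1)^{1·0·9}·(-1)^0·(-1)^1 = -1.
v=29: a=29^1·(≡3), b=29^1·(≡13) mod 29; (3|29)=-1, (13|29)=+1; (−1)^{1·1·14}·(-1)^1·(+1)^1 = -1.
v=∞: 3857 > 0 and 203 > 0  ⇒  (a,b)_∞ = +1.
v=3: a=3^0·(≡2), b=3^-2·(≡2) mod 3; (2|3)=-1, (2|3)=-1; (−1)^{0·-2·1}·(-1)^-2·(-1)^0 = +1.
|Ram(3857, 203)| = 2, even; anisotropic at {19, 29}.

[19, 29]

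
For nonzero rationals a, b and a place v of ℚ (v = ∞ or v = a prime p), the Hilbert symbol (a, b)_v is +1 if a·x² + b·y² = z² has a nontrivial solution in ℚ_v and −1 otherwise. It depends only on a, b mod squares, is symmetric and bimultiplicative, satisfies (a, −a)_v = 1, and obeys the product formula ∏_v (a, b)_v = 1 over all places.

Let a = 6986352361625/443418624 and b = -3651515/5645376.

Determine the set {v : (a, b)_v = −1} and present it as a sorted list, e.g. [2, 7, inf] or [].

(a, b) ≡ (4290, -35) mod (ℚ^×)²; places V = {2, 3, 5, 7, 11, 13, 17, 19, 29, ∞}.
(a,b)_3: α=-9, u≡2; β=-6, v≡1 (mod 3); (2|3)=-1, (1|3)=+1; sign (−1)^0·-1^-6·+1^-9 = +1.
(a,b)_17: α=2, u≡5; β=2, v≡4 (mod 17); (5|17)=-1, (4|17)=+1; sign (−1)^0·-1^2·+1^2 = +1.
(a,b)_7: α=2, u≡3; β=1, v≡1 (mod 7); (3|7)=-1, (1|7)=+1; sign (−1)^0·-1^1·+1^2 = -1.
(a,b)_5: α=3, u≡2; β=1, v≡2 (mod 5); (2|5)=-1, (2|5)=-1; sign (−1)^0·-1^1·-1^3 = +1.
(a,b)_2: α=-11, β=-6; u≡1, v≡5 (mod 8); ε(u)ε(v)=0·0, αω(v)=-11·1, βω(u)=-6·0; sum ≡ 1  ⇒  -1.
(a,b)_11: α=-1, u≡4; β=-2, v≡9 (mod 11); (4|11)=+1, (9|11)=+1; sign (−1)^0·+1^-2·+1^-1 = +1.
(a,b)_29: α=2, u≡8; β=0, v≡5 (mod 29); (8|29)=-1, (5|29)=+1; sign (−1)^0·-1^0·+1^2 = +1.
(a,b)_19: α=2, u≡12; β=2, v≡12 (mod 19); (12|19)=-1, (12|19)=-1; sign (−1)^0·-1^2·-1^2 = +1.
(a,b)_∞: sgn(4290)=+, sgn(-35)=−, so +1.
(a,b)_13: α=1, u≡6; β=0, v≡9 (mod 13); (6|13)=-1, (9|13)=+1; sign (−1)^0·-1^0·+1^1 = +1.
|Ram(4290, -35)| = 2, even; anisotropic at {2, 7}.

[2, 7]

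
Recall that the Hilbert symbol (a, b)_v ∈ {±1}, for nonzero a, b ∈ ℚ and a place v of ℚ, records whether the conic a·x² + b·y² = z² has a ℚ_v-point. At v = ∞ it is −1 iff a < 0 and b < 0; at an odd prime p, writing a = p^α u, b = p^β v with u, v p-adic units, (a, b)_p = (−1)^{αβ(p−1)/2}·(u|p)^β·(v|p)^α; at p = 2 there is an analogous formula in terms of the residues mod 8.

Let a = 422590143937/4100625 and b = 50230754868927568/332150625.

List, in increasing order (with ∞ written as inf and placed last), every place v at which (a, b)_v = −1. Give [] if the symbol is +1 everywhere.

(a, b) ≡ (7657, 157573) mod (ℚ^×)²; places V = {2, 3, 5, 13, 17, 19, 23, 31, ∞}.
(a,b)_3: α=-8, u≡1; β=-12, v≡1 (mod 3); (1|3)=+1, (1|3)=+1; sign (−1)^0·+1^-12·+1^-8 = +1.
(a,b)_2: α=0, β=4; u≡1, v≡5 (mod 8); ε(u)ε(v)=0·0, αω(v)=0·1, βω(u)=4·0; sum ≡ 0  ⇒  +1.
(a,b)_13: α=1, u≡3; β=1, v≡5 (mod 13); (3|13)=+1, (5|13)=-1; sign (−1)^0·+1^1·-1^1 = -1.
(a,b)_23: α=2, u≡21; β=3, v≡5 (mod 23); (21|23)=-1, (5|23)=-1; sign (−1)^0·-1^3·-1^2 = -1.
(a,b)_31: α=1, u≡27; β=1, v≡24 (mod 31); (27|31)=-1, (24|31)=-1; sign (−1)^1·-1^1·-1^1 = -1.
(a,b)_5: α=-4, u≡2; β=-4, v≡3 (mod 5); (2|5)=-1, (3|5)=-1; sign (−1)^0·-1^-4·-1^-4 = +1.
(a,b)_19: α=3, u≡4; β=4, v≡4 (mod 19); (4|19)=+1, (4|19)=+1; sign (−1)^0·+1^4·+1^3 = +1.
(a,b)_∞: sgn(7657)=+, sgn(157573)=+, so +1.
(a,b)_17: α=2, u≡14; β=3, v≡8 (mod 17); (14|17)=-1, (8|17)=+1; sign (−1)^0·-1^3·+1^2 = -1.
(7657, 157573 / ℚ) ramifies at {13, 17, 23, 31}: a division algebra.

[13, 17, 23, 31]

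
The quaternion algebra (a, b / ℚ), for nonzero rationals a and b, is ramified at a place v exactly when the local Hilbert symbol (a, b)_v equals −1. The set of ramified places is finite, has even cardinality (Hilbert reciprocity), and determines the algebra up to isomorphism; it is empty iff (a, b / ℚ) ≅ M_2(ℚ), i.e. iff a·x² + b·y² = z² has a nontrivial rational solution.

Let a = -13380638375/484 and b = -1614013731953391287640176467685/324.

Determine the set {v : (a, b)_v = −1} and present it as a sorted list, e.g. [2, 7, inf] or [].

Mod squares: a ≡ -3167015, b ≡ -698356685. Check v ∈ {∞, 2, 3, 5, 7, 11, 13, 17, 19, 23, 29, 31, 37, 53}.
v=37: a=37^1·(≡29), b=37^3·(≡27) mod 37; (29|37)=-1, (27|37)=+1; (−1)^{1·3·18}·(-1)^3·(+1)^1 = -1.
v=2: v_2(a)=-2, v_2(b)=-2; units ≡ 1, 3 (mod 8); ε·ε+αω+βω = 0·1+-2·1+-2·0 ≡ 0  ⇒  (a,b)_2 = +1.
v=11: a=11^-2·(≡7), b=11^0·(≡7) mod 11; (7|11)=-1, (7|11)=-1; (−1)^{-2·0·5}·(-1)^0·(-1)^-2 = +1.
v=17: a=17^1·(≡9), b=17^3·(≡13) mod 17; (9|17)=+1, (13|17)=+1; (−1)^{1·3·8}·(+1)^3·(+1)^1 = +1.
v=7: a=7^0·(≡1), b=7^2·(≡2) mod 7; (1|7)=+1, (2|7)=+1; (−1)^{0·2·3}·(+1)^2·(+1)^0 = +1.
v=3: a=3^0·(≡1), b=3^-4·(≡1) mod 3; (1|3)=+1, (1|3)=+1; (−1)^{0·-4·1}·(+1)^-4·(+1)^0 = +1.
v=∞: -3167015 < 0 and -698356685 < 0  ⇒  (a,b)_∞ = -1.
v=23: a=23^0·(≡3), b=23^2·(≡11) mod 23; (3|23)=+1, (11|23)=-1; (−1)^{0·2·11}·(+1)^2·(-1)^0 = +1.
v=31: a=31^0·(≡18), b=31^1·(≡6) mod 31; (18|31)=+1, (6|31)=-1; (−1)^{0·1·15}·(+1)^1·(-1)^0 = +1.
v=19: a=19^1·(≡10), b=19^1·(≡2) mod 19; (10|19)=-1, (2|19)=-1; (−1)^{1·1·9}·(-1)^1·(-1)^1 = -1.
v=13: a=13^2·(≡11), b=13^5·(≡1) mod 13; (11|13)=-1, (1|13)=+1; (−1)^{2·5·6}·(-1)^5·(+1)^2 = -1.
v=5: a=5^3·(≡2), b=5^1·(≡2) mod 5; (2|5)=-1, (2|5)=-1; (−1)^{3·1·2}·(-1)^1·(-1)^3 = +1.
v=29: a=29^0·(≡17), b=29^1·(≡4) mod 29; (17|29)=-1, (4|29)=+1; (−1)^{0·1·14}·(-1)^1·(+1)^0 = -1.
v=53: a=53^1·(≡6), b=53^4·(≡20) mod 53; (6|53)=+1, (20|53)=-1; (−1)^{1·4·26}·(+1)^4·(-1)^1 = -1.
|Ram(-3167015, -698356685)| = 6, even; anisotropic at {13, 19, 29, 37, 53, ∞}.

[13, 19, 29, 37, 53, inf]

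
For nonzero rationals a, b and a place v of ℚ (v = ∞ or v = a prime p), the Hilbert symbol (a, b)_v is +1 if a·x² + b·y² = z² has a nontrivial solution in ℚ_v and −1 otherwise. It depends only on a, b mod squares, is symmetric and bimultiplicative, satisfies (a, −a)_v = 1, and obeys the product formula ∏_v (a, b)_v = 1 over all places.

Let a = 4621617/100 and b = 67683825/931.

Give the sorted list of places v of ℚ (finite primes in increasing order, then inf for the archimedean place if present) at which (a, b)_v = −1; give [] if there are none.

[11, 13, 19, 23, 29, 41]

Mod squares: a ≡ 57057, b ≡ 5715523. Check v ∈ {∞, 2, 3, 5, 7, 11, 13, 19, 23, 29, 41}.
v=5: a=5^-2·(≡3), b=5^2·(≡3) mod 5; (3|5)=-1, (3|5)=-1; (−1)^{-2·2·2}·(-1)^2·(-1)^-2 = +1.
v=11: a=11^1·(≡2), b=11^1·(≡7) mod 11; (2|11)=-1, (7|11)=-1; (−1)^{1·1·5}·(-1)^1·(-1)^1 = -1.
v=3: a=3^5·(≡2), b=3^2·(≡1) mod 3; (2|3)=-1, (1|3)=+1; (−1)^{5·2·1}·(-1)^2·(+1)^5 = +1.
v=13: a=13^1·(≡7), b=13^0·(≡5) mod 13; (7|13)=-1, (5|13)=-1; (−1)^{1·0·6}·(-1)^0·(-1)^1 = -1.
v=19: a=19^1·(≡1), b=19^-1·(≡1) mod 19; (1|19)=+1, (1|19)=+1; (−1)^{1·-1·9}·(+1)^-1·(+1)^1 = -1.
v=23: a=23^0·(≡14), b=23^1·(≡12) mod 23; (14|23)=-1, (12|23)=+1; (−1)^{0·1·11}·(-1)^1·(+1)^0 = -1.
v=29: a=29^0·(≡27), b=29^1·(≡21) mod 29; (27|29)=-1, (21|29)=-1; (−1)^{0·1·14}·(-1)^1·(-1)^0 = -1.
v=∞: 57057 > 0 and 5715523 > 0  ⇒  (a,b)_∞ = +1.
v=41: a=41^0·(≡35), b=41^1·(≡17) mod 41; (35|41)=-1, (17|41)=-1; (−1)^{0·1·20}·(-1)^1·(-1)^0 = -1.
v=2: v_2(a)=-2, v_2(b)=0; units ≡ 1, 3 (mod 8); ε·ε+αω+βω = 0·1+-2·1+0·0 ≡ 0  ⇒  (a,b)_2 = +1.
v=7: a=7^1·(≡6), b=7^-2·(≡4) mod 7; (6|7)=-1, (4|7)=+1; (−1)^{1·-2·3}·(-1)^-2·(+1)^1 = +1.
Ram(57057, 5715523) = {11, 13, 19, 23, 29, 41}; no ℚ_11-point on the conic.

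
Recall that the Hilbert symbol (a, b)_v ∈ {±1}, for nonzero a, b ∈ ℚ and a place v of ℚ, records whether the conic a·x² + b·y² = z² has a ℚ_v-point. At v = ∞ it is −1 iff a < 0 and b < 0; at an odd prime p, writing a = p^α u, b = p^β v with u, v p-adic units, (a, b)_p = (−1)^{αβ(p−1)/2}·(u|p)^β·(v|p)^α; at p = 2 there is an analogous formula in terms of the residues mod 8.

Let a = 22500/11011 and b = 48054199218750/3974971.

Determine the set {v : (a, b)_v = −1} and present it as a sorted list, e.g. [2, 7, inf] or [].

(a, b) ≡ (91, 2730) mod (ℚ^×)²; places V = {2, 3, 5, 7, 11, 13, 19, ∞}.
(a,b)_5: α=4, u≡1; β=13, v≡1 (mod 5); (1|5)=+1, (1|5)=+1; sign (−1)^0·+1^13·+1^4 = +1.
(a,b)_11: α=-2, u≡9; β=-2, v≡2 (mod 11); (9|11)=+1, (2|11)=-1; sign (−1)^0·+1^-2·-1^-2 = +1.
(a,b)_∞: sgn(91)=+, sgn(2730)=+, so +1.
(a,b)_19: α=0, u≡8; β=-2, v≡8 (mod 19); (8|19)=-1, (8|19)=-1; sign (−1)^0·-1^-2·-1^0 = +1.
(a,b)_7: α=-1, u≡6; β=-1, v≡3 (mod 7); (6|7)=-1, (3|7)=-1; sign (−1)^1·-1^-1·-1^-1 = -1.
(a,b)_3: α=2, u≡1; β=9, v≡1 (mod 3); (1|3)=+1, (1|3)=+1; sign (−1)^0·+1^9·+1^2 = +1.
(a,b)_13: α=-1, u≡5; β=-1, v≡7 (mod 13); (5|13)=-1, (7|13)=-1; sign (−1)^0·-1^-1·-1^-1 = +1.
(a,b)_2: α=2, β=1; u≡3, v≡5 (mod 8); ε(u)ε(v)=1·0, αω(v)=2·1, βω(u)=1·1; sum ≡ 1  ⇒  -1.
|Ram(91, 2730)| = 2, even; anisotropic at {2, 7}.

[2, 7]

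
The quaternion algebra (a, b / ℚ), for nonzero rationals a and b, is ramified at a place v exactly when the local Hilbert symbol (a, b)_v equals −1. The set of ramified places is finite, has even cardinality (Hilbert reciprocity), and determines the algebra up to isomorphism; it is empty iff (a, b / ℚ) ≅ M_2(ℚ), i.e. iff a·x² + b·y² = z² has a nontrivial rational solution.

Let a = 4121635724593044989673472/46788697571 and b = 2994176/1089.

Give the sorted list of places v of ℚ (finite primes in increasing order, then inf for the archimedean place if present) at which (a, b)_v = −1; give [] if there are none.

Mod squares: a ≡ 7735442, b ≡ 731. Check v ∈ {∞, 2, 3, 7, 11, 13, 17, 37, 41, 43, 53}.
v=11: a=11^-7·(≡3), b=11^-2·(≡1) mod 11; (3|11)=+1, (1|11)=+1; (−1)^{-7·-2·5}·(+1)^-2·(+1)^-7 = +1.
v=2: v_2(a)=33, v_2(b)=12; units ≡ 1, 3 (mod 8); ε·ε+αω+βω = 0·1+33·1+12·0 ≡ 1  ⇒  (a,b)_2 = -1.
v=3: a=3^0·(≡2), b=3^-2·(≡2) mod 3; (2|3)=-1, (2|3)=-1; (−1)^{0·-2·1}·(-1)^-2·(-1)^0 = +1.
v=53: a=53^2·(≡51), b=53^0·(≡40) mod 53; (51|53)=-1, (40|53)=+1; (−1)^{2·0·26}·(-1)^0·(+1)^2 = +1.
v=41: a=41^2·(≡11), b=41^0·(≡3) mod 41; (11|41)=-1, (3|41)=-1; (−1)^{2·0·20}·(-1)^0·(-1)^2 = +1.
v=43: a=43^1·(≡4), b=43^1·(≡41) mod 43; (4|43)=+1, (41|43)=+1; (−1)^{1·1·21}·(+1)^1·(+1)^1 = -1.
v=7: a=7^-4·(≡1), b=7^0·(≡6) mod 7; (1|7)=+1, (6|7)=-1; (−1)^{-4·0·3}·(+1)^0·(-1)^-4 = +1.
v=13: a=13^1·(≡6), b=13^0·(≡12) mod 13; (6|13)=-1, (12|13)=+1; (−1)^{1·0·6}·(-1)^0·(+1)^1 = +1.
v=17: a=17^3·(≡8), b=17^1·(≡8) mod 17; (8|17)=+1, (8|17)=+1; (−1)^{3·1·8}·(+1)^1·(+1)^3 = +1.
v=37: a=37^1·(≡36), b=37^0·(≡27) mod 37; (36|37)=+1, (27|37)=+1; (−1)^{1·0·18}·(+1)^0·(+1)^1 = +1.
v=∞: 7735442 > 0 and 731 > 0  ⇒  (a,b)_∞ = +1.
|Ram(7735442, 731)| = 2, even; anisotropic at {2, 43}.

[2, 43]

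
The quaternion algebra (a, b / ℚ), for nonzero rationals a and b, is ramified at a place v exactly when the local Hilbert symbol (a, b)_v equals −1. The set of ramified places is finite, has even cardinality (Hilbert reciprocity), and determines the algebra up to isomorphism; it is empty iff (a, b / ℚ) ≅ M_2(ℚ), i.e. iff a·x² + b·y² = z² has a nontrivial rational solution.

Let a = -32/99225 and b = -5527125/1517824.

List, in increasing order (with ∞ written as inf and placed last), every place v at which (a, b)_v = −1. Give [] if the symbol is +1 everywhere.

(a, b) ≡ (-2, -85) mod (ℚ^×)²; places V = {2, 3, 5, 7, 11, 17, ∞}.
(a,b)_7: α=-2, u≡5; β=-2, v≡5 (mod 7); (5|7)=-1, (5|7)=-1; sign (−1)^0·-1^-2·-1^-2 = +1.
(a,b)_3: α=-4, u≡1; β=2, v≡2 (mod 3); (1|3)=+1, (2|3)=-1; sign (−1)^0·+1^2·-1^-4 = +1.
(a,b)_2: α=5, β=-8; u≡7, v≡3 (mod 8); ε(u)ε(v)=1·1, αω(v)=5·1, βω(u)=-8·0; sum ≡ 0  ⇒  +1.
(a,b)_11: α=0, u≡9; β=-2, v≡3 (mod 11); (9|11)=+1, (3|11)=+1; sign (−1)^0·+1^-2·+1^0 = +1.
(a,b)_17: α=0, u≡8; β=3, v≡5 (mod 17); (8|17)=+1, (5|17)=-1; sign (−1)^0·+1^3·-1^0 = +1.
(a,b)_5: α=-2, u≡2; β=3, v≡2 (mod 5); (2|5)=-1, (2|5)=-1; sign (−1)^0·-1^3·-1^-2 = -1.
(a,b)_∞: sgn(-2)=−, sgn(-85)=−, so -1.
(-2, -85 / ℚ) ramifies at {5, ∞}: a division algebra.

[5, inf]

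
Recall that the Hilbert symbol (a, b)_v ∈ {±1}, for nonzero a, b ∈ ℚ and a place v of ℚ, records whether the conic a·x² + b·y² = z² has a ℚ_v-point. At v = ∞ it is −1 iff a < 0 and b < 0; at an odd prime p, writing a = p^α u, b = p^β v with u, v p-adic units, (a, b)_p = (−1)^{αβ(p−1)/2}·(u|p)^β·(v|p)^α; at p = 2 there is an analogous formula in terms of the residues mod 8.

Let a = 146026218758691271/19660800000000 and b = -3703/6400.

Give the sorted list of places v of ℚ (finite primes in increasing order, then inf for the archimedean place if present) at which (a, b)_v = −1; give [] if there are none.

(a, b) ≡ (7293, -7) mod (ℚ^×)²; places V = {2, 3, 5, 7, 11, 13, 17, 23, ∞}.
(a,b)_∞: sgn(7293)=+, sgn(-7)=−, so +1.
(a,b)_11: α=1, u≡9; β=0, v≡9 (mod 11); (9|11)=+1, (9|11)=+1; sign (−1)^0·+1^0·+1^1 = +1.
(a,b)_7: α=4, u≡6; β=1, v≡5 (mod 7); (6|7)=-1, (5|7)=-1; sign (−1)^0·-1^1·-1^4 = -1.
(a,b)_3: α=-1, u≡1; β=0, v≡2 (mod 3); (1|3)=+1, (2|3)=-1; sign (−1)^0·+1^0·-1^-1 = -1.
(a,b)_17: α=1, u≡1; β=0, v≡11 (mod 17); (1|17)=+1, (11|17)=-1; sign (−1)^0·+1^0·-1^1 = -1.
(a,b)_5: α=-8, u≡2; β=-2, v≡2 (mod 5); (2|5)=-1, (2|5)=-1; sign (−1)^0·-1^-2·-1^-8 = +1.
(a,b)_23: α=6, u≡6; β=2, v≡18 (mod 23); (6|23)=+1, (18|23)=+1; sign (−1)^0·+1^2·+1^6 = +1.
(a,b)_2: α=-24, β=-8; u≡5, v≡1 (mod 8); ε(u)ε(v)=0·0, αω(v)=-24·0, βω(u)=-8·1; sum ≡ 0  ⇒  +1.
(a,b)_13: α=3, u≡2; β=0, v≡7 (mod 13); (2|13)=-1, (7|13)=-1; sign (−1)^0·-1^0·-1^3 = -1.
(7293, -7 / ℚ) ramifies at {3, 7, 13, 17}: a division algebra.

[3, 7, 13, 17]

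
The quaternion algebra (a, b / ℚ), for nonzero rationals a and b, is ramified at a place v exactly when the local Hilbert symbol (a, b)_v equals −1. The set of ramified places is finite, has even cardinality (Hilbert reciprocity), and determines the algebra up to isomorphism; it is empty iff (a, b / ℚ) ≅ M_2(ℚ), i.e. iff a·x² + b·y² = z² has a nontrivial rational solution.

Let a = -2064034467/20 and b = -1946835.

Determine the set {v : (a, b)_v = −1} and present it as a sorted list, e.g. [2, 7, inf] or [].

[31, inf]

(a, b) ≡ (-39215, -24035) mod (ℚ^×)²; places V = {2, 3, 5, 11, 19, 23, 31, ∞}.
(a,b)_2: α=-2, β=0; u≡1, v≡5 (mod 8); ε(u)ε(v)=0·0, αω(v)=-2·1, βω(u)=0·0; sum ≡ 0  ⇒  +1.
(a,b)_3: α=6, u≡1; β=4, v≡1 (mod 3); (1|3)=+1, (1|3)=+1; sign (−1)^0·+1^4·+1^6 = +1.
(a,b)_5: α=-1, u≡2; β=1, v≡3 (mod 5); (2|5)=-1, (3|5)=-1; sign (−1)^0·-1^1·-1^-1 = +1.
(a,b)_31: α=1, u≡13; β=0, v≡27 (mod 31); (13|31)=-1, (27|31)=-1; sign (−1)^0·-1^0·-1^1 = -1.
(a,b)_19: α=2, u≡9; β=1, v≡2 (mod 19); (9|19)=+1, (2|19)=-1; sign (−1)^0·+1^1·-1^2 = +1.
(a,b)_11: α=1, u≡6; β=1, v≡5 (mod 11); (6|11)=-1, (5|11)=+1; sign (−1)^1·-1^1·+1^1 = +1.
(a,b)_∞: sgn(-39215)=−, sgn(-24035)=−, so -1.
(a,b)_23: α=1, u≡19; β=1, v≡18 (mod 23); (19|23)=-1, (18|23)=+1; sign (−1)^1·-1^1·+1^1 = +1.
(-39215, -24035 / ℚ) ramifies at {31, ∞}: a division algebra.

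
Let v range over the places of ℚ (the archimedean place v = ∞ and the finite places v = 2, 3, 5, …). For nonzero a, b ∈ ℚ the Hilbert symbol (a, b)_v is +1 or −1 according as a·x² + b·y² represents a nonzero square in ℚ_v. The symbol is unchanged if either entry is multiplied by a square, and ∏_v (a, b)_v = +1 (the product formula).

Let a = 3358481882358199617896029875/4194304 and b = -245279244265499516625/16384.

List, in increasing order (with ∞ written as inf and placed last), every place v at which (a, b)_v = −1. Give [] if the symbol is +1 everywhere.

[2, 5, 29, 41]

(a, b) ≡ (443555, -4238785) mod (ℚ^×)²; places V = {2, 3, 5, 7, 19, 23, 29, 31, 41, ∞}.
(a,b)_41: α=4, u≡17; β=3, v≡27 (mod 41); (17|41)=-1, (27|41)=-1; sign (−1)^0·-1^3·-1^4 = -1.
(a,b)_5: α=3, u≡1; β=3, v≡3 (mod 5); (1|5)=+1, (3|5)=-1; sign (−1)^0·+1^3·-1^3 = -1.
(a,b)_2: α=-22, β=-14; u≡3, v≡7 (mod 8); ε(u)ε(v)=1·1, αω(v)=-22·0, βω(u)=-14·1; sum ≡ 1  ⇒  -1.
(a,b)_31: α=4, u≡7; β=3, v≡26 (mod 31); (7|31)=+1, (26|31)=-1; sign (−1)^0·+1^3·-1^4 = +1.
(a,b)_29: α=1, u≡8; β=1, v≡16 (mod 29); (8|29)=-1, (16|29)=+1; sign (−1)^0·-1^1·+1^1 = -1.
(a,b)_23: α=1, u≡19; β=1, v≡13 (mod 23); (19|23)=-1, (13|23)=+1; sign (−1)^1·-1^1·+1^1 = +1.
(a,b)_7: α=3, u≡1; β=2, v≡1 (mod 7); (1|7)=+1, (1|7)=+1; sign (−1)^0·+1^2·+1^3 = +1.
(a,b)_∞: sgn(443555)=+, sgn(-4238785)=−, so +1.
(a,b)_3: α=8, u≡2; β=4, v≡2 (mod 3); (2|3)=-1, (2|3)=-1; sign (−1)^0·-1^4·-1^8 = +1.
(a,b)_19: α=3, u≡18; β=2, v≡11 (mod 19); (18|19)=-1, (11|19)=+1; sign (−1)^0·-1^2·+1^3 = +1.
Ram(443555, -4238785) = {2, 5, 29, 41}; no ℚ_2-point on the conic.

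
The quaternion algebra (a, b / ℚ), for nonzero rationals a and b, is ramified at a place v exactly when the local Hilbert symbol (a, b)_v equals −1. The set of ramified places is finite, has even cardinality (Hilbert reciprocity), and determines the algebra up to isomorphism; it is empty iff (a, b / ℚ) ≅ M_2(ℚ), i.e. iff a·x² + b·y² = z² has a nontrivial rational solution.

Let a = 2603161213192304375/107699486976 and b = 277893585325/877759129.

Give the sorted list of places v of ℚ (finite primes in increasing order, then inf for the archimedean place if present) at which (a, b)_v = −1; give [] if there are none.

[13, 37]

(a, b) ≡ (22607, 36613) mod (ℚ^×)²; places V = {2, 3, 5, 13, 19, 29, 37, 41, 43, 47, 53, ∞}.
(a,b)_5: α=4, u≡2; β=2, v≡2 (mod 5); (2|5)=-1, (2|5)=-1; sign (−1)^0·-1^2·-1^4 = +1.
(a,b)_19: α=4, u≡6; β=3, v≡13 (mod 19); (6|19)=+1, (13|19)=-1; sign (−1)^0·+1^3·-1^4 = +1.
(a,b)_29: α=2, u≡25; β=2, v≡18 (mod 29); (25|29)=+1, (18|29)=-1; sign (−1)^0·+1^2·-1^2 = +1.
(a,b)_41: α=2, u≡31; β=1, v≡8 (mod 41); (31|41)=+1, (8|41)=+1; sign (−1)^0·+1^1·+1^2 = +1.
(a,b)_47: α=1, u≡13; β=1, v≡21 (mod 47); (13|47)=-1, (21|47)=+1; sign (−1)^1·-1^1·+1^1 = +1.
(a,b)_37: α=1, u≡22; β=0, v≡6 (mod 37); (22|37)=-1, (6|37)=-1; sign (−1)^0·-1^0·-1^1 = -1.
(a,b)_2: α=-8, β=0; u≡7, v≡5 (mod 8); ε(u)ε(v)=1·0, αω(v)=-8·1, βω(u)=0·0; sum ≡ 0  ⇒  +1.
(a,b)_∞: sgn(22607)=+, sgn(36613)=+, so +1.
(a,b)_43: α=-2, u≡8; β=-2, v≡8 (mod 43); (8|43)=-1, (8|43)=-1; sign (−1)^0·-1^-2·-1^-2 = +1.
(a,b)_13: α=1, u≡1; β=-2, v≡6 (mod 13); (1|13)=+1, (6|13)=-1; sign (−1)^0·+1^-2·-1^1 = -1.
(a,b)_53: α=-2, u≡49; β=-2, v≡9 (mod 53); (49|53)=+1, (9|53)=+1; sign (−1)^0·+1^-2·+1^-2 = +1.
(a,b)_3: α=-4, u≡2; β=0, v≡1 (mod 3); (2|3)=-1, (1|3)=+1; sign (−1)^0·-1^0·+1^-4 = +1.
Ram(22607, 36613) = {13, 37}; no ℚ_13-point on the conic.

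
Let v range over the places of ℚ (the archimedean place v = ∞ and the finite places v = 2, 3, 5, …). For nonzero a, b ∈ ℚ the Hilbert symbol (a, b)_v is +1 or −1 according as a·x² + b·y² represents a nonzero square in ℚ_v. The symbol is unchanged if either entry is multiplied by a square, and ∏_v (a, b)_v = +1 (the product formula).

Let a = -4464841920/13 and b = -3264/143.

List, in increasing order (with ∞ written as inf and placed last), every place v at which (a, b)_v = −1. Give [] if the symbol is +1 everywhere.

Mod squares: a ≡ -25935, b ≡ -7293. Check v ∈ {∞, 2, 3, 5, 7, 11, 13, 17, 19}.
v=5: a=5^1·(≡2), b=5^0·(≡2) mod 5; (2|5)=-1, (2|5)=-1; (−1)^{1·0·2}·(-1)^0·(-1)^1 = -1.
v=3: a=3^1·(≡1), b=3^1·(≡2) mod 3; (1|3)=+1, (2|3)=-1; (−1)^{1·1·1}·(+1)^1·(-1)^1 = +1.
v=∞: -25935 < 0 and -7293 < 0  ⇒  (a,b)_∞ = -1.
v=11: a=11^2·(≡1), b=11^-1·(≡7) mod 11; (1|11)=+1, (7|11)=-1; (−1)^{2·-1·5}·(+1)^-1·(-1)^2 = +1.
v=7: a=7^1·(≡6), b=7^0·(≡4) mod 7; (6|7)=-1, (4|7)=+1; (−1)^{1·0·3}·(-1)^0·(+1)^1 = +1.
v=17: a=17^2·(≡5), b=17^1·(≡9) mod 17; (5|17)=-1, (9|17)=+1; (−1)^{2·1·8}·(-1)^1·(+1)^2 = -1.
v=2: v_2(a)=6, v_2(b)=6; units ≡ 1, 3 (mod 8); ε·ε+αω+βω = 0·1+6·1+6·0 ≡ 0  ⇒  (a,b)_2 = +1.
v=13: a=13^-1·(≡7), b=13^-1·(≡7) mod 13; (7|13)=-1, (7|13)=-1; (−1)^{-1·-1·6}·(-1)^-1·(-1)^-1 = +1.
v=19: a=19^1·(≡10), b=19^0·(≡8) mod 19; (10|19)=-1, (8|19)=-1; (−1)^{1·0·9}·(-1)^0·(-1)^1 = -1.
|Ram(-25935, -7293)| = 4, even; anisotropic at {5, 17, 19, ∞}.

[5, 17, 19, inf]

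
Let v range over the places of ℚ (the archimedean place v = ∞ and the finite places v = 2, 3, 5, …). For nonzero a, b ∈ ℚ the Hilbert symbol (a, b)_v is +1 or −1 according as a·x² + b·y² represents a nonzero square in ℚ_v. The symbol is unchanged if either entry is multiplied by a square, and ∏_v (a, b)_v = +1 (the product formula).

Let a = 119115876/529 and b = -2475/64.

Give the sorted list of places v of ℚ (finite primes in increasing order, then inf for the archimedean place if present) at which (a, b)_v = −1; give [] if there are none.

[11, 29]

(a, b) ≡ (35409, -11) mod (ℚ^×)²; places V = {2, 3, 5, 11, 23, 29, 37, ∞}.
(a,b)_3: α=1, u≡1; β=2, v≡1 (mod 3); (1|3)=+1, (1|3)=+1; sign (−1)^0·+1^2·+1^1 = +1.
(a,b)_2: α=2, β=-6; u≡1, v≡5 (mod 8); ε(u)ε(v)=0·0, αω(v)=2·1, βω(u)=-6·0; sum ≡ 0  ⇒  +1.
(a,b)_23: α=-2, u≡3; β=0, v≡12 (mod 23); (3|23)=+1, (12|23)=+1; sign (−1)^0·+1^0·+1^-2 = +1.
(a,b)_37: α=1, u≡35; β=0, v≡7 (mod 37); (35|37)=-1, (7|37)=+1; sign (−1)^0·-1^0·+1^1 = +1.
(a,b)_11: α=1, u≡8; β=1, v≡8 (mod 11); (8|11)=-1, (8|11)=-1; sign (−1)^1·-1^1·-1^1 = -1.
(a,b)_29: α=3, u≡10; β=0, v≡8 (mod 29); (10|29)=-1, (8|29)=-1; sign (−1)^0·-1^0·-1^3 = -1.
(a,b)_5: α=0, u≡4; β=2, v≡4 (mod 5); (4|5)=+1, (4|5)=+1; sign (−1)^0·+1^2·+1^0 = +1.
(a,b)_∞: sgn(35409)=+, sgn(-11)=−, so +1.
Ram(35409, -11) = {11, 29}; no ℚ_11-point on the conic.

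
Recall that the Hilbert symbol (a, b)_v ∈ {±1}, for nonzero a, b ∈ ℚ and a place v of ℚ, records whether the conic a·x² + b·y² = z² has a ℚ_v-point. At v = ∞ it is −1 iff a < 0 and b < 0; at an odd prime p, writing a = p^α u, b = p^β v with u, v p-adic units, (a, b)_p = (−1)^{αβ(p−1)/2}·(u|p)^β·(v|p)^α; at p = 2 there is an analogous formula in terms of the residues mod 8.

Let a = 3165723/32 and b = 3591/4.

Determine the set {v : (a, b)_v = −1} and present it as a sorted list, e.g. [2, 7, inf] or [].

[2, 19]

(a, b) ≡ (646, 399) mod (ℚ^×)²; places V = {2, 3, 7, 11, 17, 19, ∞}.
(a,b)_2: α=-5, β=-2; u≡3, v≡7 (mod 8); ε(u)ε(v)=1·1, αω(v)=-5·0, βω(u)=-2·1; sum ≡ 1  ⇒  -1.
(a,b)_7: α=0, u≡2; β=1, v≡4 (mod 7); (2|7)=+1, (4|7)=+1; sign (−1)^0·+1^1·+1^0 = +1.
(a,b)_19: α=1, u≡18; β=1, v≡14 (mod 19); (18|19)=-1, (14|19)=-1; sign (−1)^1·-1^1·-1^1 = -1.
(a,b)_3: α=4, u≡1; β=3, v≡1 (mod 3); (1|3)=+1, (1|3)=+1; sign (−1)^0·+1^3·+1^4 = +1.
(a,b)_∞: sgn(646)=+, sgn(399)=+, so +1.
(a,b)_17: α=1, u≡8; β=0, v≡1 (mod 17); (8|17)=+1, (1|17)=+1; sign (−1)^0·+1^0·+1^1 = +1.
(a,b)_11: α=2, u≡6; β=0, v≡4 (mod 11); (6|11)=-1, (4|11)=+1; sign (−1)^0·-1^0·+1^2 = +1.
(646, 399 / ℚ) ramifies at {2, 19}: a division algebra.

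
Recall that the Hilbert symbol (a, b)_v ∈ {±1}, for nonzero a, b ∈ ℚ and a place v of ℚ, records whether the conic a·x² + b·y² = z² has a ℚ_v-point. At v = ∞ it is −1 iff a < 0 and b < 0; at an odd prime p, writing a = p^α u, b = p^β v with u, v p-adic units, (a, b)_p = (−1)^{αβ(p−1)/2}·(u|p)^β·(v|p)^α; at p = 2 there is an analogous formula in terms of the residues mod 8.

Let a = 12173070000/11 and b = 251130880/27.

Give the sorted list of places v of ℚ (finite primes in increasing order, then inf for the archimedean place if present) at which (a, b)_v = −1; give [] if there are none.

[5, 7, 11, 13]

(a, b) ≡ (33, 15015) mod (ℚ^×)²; places V = {2, 3, 5, 7, 11, 13, ∞}.
(a,b)_5: α=4, u≡2; β=1, v≡3 (mod 5); (2|5)=-1, (3|5)=-1; sign (−1)^0·-1^1·-1^4 = -1.
(a,b)_7: α=4, u≡3; β=3, v≡5 (mod 7); (3|7)=-1, (5|7)=-1; sign (−1)^0·-1^3·-1^4 = -1.
(a,b)_3: α=1, u≡2; β=-3, v≡1 (mod 3); (2|3)=-1, (1|3)=+1; sign (−1)^1·-1^-3·+1^1 = +1.
(a,b)_11: α=-1, u≡3; β=1, v≡4 (mod 11); (3|11)=+1, (4|11)=+1; sign (−1)^1·+1^1·+1^-1 = -1.
(a,b)_2: α=4, β=10; u≡1, v≡7 (mod 8); ε(u)ε(v)=0·1, αω(v)=4·0, βω(u)=10·0; sum ≡ 0  ⇒  +1.
(a,b)_13: α=2, u≡5; β=1, v≡7 (mod 13); (5|13)=-1, (7|13)=-1; sign (−1)^0·-1^1·-1^2 = -1.
(a,b)_∞: sgn(33)=+, sgn(15015)=+, so +1.
(33, 15015 / ℚ) ramifies at {5, 7, 11, 13}: a division algebra.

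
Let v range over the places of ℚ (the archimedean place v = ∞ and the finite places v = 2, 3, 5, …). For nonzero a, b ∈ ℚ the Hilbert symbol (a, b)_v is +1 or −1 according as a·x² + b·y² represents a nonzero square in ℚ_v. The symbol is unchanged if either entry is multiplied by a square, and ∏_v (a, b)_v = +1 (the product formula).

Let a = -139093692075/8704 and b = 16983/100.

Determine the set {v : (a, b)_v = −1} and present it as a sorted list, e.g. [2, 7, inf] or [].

[13, 37]

Mod squares: a ≡ -28832102, b ≡ 1887. Check v ∈ {∞, 2, 3, 5, 13, 17, 37, 41, 43}.
v=37: a=37^1·(≡34), b=37^1·(≡2) mod 37; (34|37)=+1, (2|37)=-1; (−1)^{1·1·18}·(+1)^1·(-1)^1 = -1.
v=43: a=43^1·(≡30), b=43^0·(≡6) mod 43; (30|43)=-1, (6|43)=+1; (−1)^{1·0·21}·(-1)^0·(+1)^1 = +1.
v=17: a=17^-1·(≡2), b=17^1·(≡2) mod 17; (2|17)=+1, (2|17)=+1; (−1)^{-1·1·8}·(+1)^1·(+1)^-1 = +1.
v=3: a=3^8·(≡1), b=3^3·(≡2) mod 3; (1|3)=+1, (2|3)=-1; (−1)^{8·3·1}·(+1)^3·(-1)^8 = +1.
v=2: v_2(a)=-9, v_2(b)=-2; units ≡ 5, 7 (mod 8); ε·ε+αω+βω = 0·1+-9·0+-2·1 ≡ 0  ⇒  (a,b)_2 = +1.
v=∞: -28832102 < 0 and 1887 > 0  ⇒  (a,b)_∞ = +1.
v=41: a=41^1·(≡39), b=41^0·(≡21) mod 41; (39|41)=+1, (21|41)=+1; (−1)^{1·0·20}·(+1)^0·(+1)^1 = +1.
v=5: a=5^2·(≡3), b=5^-2·(≡2) mod 5; (3|5)=-1, (2|5)=-1; (−1)^{2·-2·2}·(-1)^-2·(-1)^2 = +1.
v=13: a=13^1·(≡11), b=13^0·(≡2) mod 13; (11|13)=-1, (2|13)=-1; (−1)^{1·0·6}·(-1)^0·(-1)^1 = -1.
(-28832102, 1887 / ℚ) ramifies at {13, 37}: a division algebra.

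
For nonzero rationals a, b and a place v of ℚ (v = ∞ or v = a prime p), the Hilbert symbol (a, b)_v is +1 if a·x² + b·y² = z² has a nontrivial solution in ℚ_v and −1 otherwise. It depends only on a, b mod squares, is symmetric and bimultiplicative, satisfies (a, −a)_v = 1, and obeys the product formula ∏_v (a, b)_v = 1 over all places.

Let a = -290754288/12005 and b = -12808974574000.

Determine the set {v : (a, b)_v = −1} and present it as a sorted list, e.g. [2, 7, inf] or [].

(a, b) ≡ (-83435, -115) mod (ℚ^×)²; places V = {2, 3, 5, 7, 11, 23, 37, 41, ∞}.
(a,b)_23: α=0, u≡18; β=1, v≡6 (mod 23); (18|23)=+1, (6|23)=+1; sign (−1)^0·+1^1·+1^0 = +1.
(a,b)_2: α=4, β=4; u≡5, v≡5 (mod 8); ε(u)ε(v)=0·0, αω(v)=4·1, βω(u)=4·1; sum ≡ 0  ⇒  +1.
(a,b)_11: α=3, u≡3; β=2, v≡2 (mod 11); (3|11)=+1, (2|11)=-1; sign (−1)^0·+1^2·-1^3 = -1.
(a,b)_7: α=-4, u≡3; β=0, v≡4 (mod 7); (3|7)=-1, (4|7)=+1; sign (−1)^0·-1^0·+1^-4 = +1.
(a,b)_5: α=-1, u≡2; β=3, v≡3 (mod 5); (2|5)=-1, (3|5)=-1; sign (−1)^0·-1^3·-1^-1 = +1.
(a,b)_41: α=1, u≡26; β=2, v≡18 (mod 41); (26|41)=-1, (18|41)=+1; sign (−1)^0·-1^2·+1^1 = +1.
(a,b)_37: α=1, u≡23; β=2, v≡3 (mod 37); (23|37)=-1, (3|37)=+1; sign (−1)^0·-1^2·+1^1 = +1.
(a,b)_3: α=2, u≡1; β=0, v≡2 (mod 3); (1|3)=+1, (2|3)=-1; sign (−1)^0·+1^0·-1^2 = +1.
(a,b)_∞: sgn(-83435)=−, sgn(-115)=−, so -1.
Ram(-83435, -115) = {11, ∞}; no ℚ_11-point on the conic.

[11, inf]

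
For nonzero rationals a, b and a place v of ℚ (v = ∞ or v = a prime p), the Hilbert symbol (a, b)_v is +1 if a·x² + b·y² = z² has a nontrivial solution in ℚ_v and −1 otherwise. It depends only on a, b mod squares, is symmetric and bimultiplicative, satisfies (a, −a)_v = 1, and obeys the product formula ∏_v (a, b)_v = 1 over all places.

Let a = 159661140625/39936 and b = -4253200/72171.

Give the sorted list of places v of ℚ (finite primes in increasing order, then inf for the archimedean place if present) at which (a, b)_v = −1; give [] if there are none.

(a, b) ≡ (8463, -2387) mod (ℚ^×)²; places V = {2, 3, 5, 7, 11, 13, 31, ∞}.
(a,b)_3: α=-1, u≡1; β=-8, v≡1 (mod 3); (1|3)=+1, (1|3)=+1; sign (−1)^0·+1^-8·+1^-1 = +1.
(a,b)_11: α=0, u≡5; β=-1, v≡1 (mod 11); (5|11)=+1, (1|11)=+1; sign (−1)^0·+1^-1·+1^0 = +1.
(a,b)_7: α=3, u≡6; β=3, v≡4 (mod 7); (6|7)=-1, (4|7)=+1; sign (−1)^1·-1^3·+1^3 = +1.
(a,b)_5: α=6, u≡3; β=2, v≡2 (mod 5); (3|5)=-1, (2|5)=-1; sign (−1)^0·-1^2·-1^6 = +1.
(a,b)_∞: sgn(8463)=+, sgn(-2387)=−, so +1.
(a,b)_2: α=-10, β=4; u≡7, v≡5 (mod 8); ε(u)ε(v)=1·0, αω(v)=-10·1, βω(u)=4·0; sum ≡ 0  ⇒  +1.
(a,b)_31: α=3, u≡8; β=1, v≡2 (mod 31); (8|31)=+1, (2|31)=+1; sign (−1)^1·+1^1·+1^3 = -1.
(a,b)_13: α=-1, u≡3; β=0, v≡11 (mod 13); (3|13)=+1, (11|13)=-1; sign (−1)^0·+1^0·-1^-1 = -1.
Ram(8463, -2387) = {13, 31}; no ℚ_13-point on the conic.

[13, 31]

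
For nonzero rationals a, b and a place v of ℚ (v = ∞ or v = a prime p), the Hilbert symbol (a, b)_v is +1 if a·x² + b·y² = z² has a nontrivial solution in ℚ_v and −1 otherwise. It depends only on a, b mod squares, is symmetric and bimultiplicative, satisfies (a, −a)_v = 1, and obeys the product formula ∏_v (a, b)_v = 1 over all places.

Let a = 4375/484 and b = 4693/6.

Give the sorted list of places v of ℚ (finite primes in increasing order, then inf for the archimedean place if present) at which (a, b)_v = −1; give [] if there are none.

Mod squares: a ≡ 7, b ≡ 78. Check v ∈ {∞, 2, 3, 5, 7, 11, 13, 19}.
v=5: a=5^4·(≡3), b=5^0·(≡3) mod 5; (3|5)=-1, (3|5)=-1; (−1)^{4·0·2}·(-1)^0·(-1)^4 = +1.
v=2: v_2(a)=-2, v_2(b)=-1; units ≡ 7, 7 (mod 8); ε·ε+αω+βω = 1·1+-2·0+-1·0 ≡ 1  ⇒  (a,b)_2 = -1.
v=7: a=7^1·(≡2), b=7^0·(≡4) mod 7; (2|7)=+1, (4|7)=+1; (−1)^{1·0·3}·(+1)^0·(+1)^1 = +1.
v=3: a=3^0·(≡1), b=3^-1·(≡2) mod 3; (1|3)=+1, (2|3)=-1; (−1)^{0·-1·1}·(+1)^-1·(-1)^0 = +1.
v=13: a=13^0·(≡11), b=13^1·(≡6) mod 13; (11|13)=-1, (6|13)=-1; (−1)^{0·1·6}·(-1)^1·(-1)^0 = -1.
v=19: a=19^0·(≡9), b=19^2·(≡18) mod 19; (9|19)=+1, (18|19)=-1; (−1)^{0·2·9}·(+1)^2·(-1)^0 = +1.
v=11: a=11^-2·(≡2), b=11^0·(≡3) mod 11; (2|11)=-1, (3|11)=+1; (−1)^{-2·0·5}·(-1)^0·(+1)^-2 = +1.
v=∞: 7 > 0 and 78 > 0  ⇒  (a,b)_∞ = +1.
Ram(7, 78) = {2, 13}; no ℚ_2-point on the conic.

[2, 13]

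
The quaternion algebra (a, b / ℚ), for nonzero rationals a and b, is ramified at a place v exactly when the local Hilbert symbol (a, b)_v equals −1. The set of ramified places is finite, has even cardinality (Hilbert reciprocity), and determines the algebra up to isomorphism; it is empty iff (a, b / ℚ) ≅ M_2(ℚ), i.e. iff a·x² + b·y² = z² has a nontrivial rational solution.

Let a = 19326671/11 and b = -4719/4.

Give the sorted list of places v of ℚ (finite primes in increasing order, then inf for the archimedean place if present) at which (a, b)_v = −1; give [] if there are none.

[7, 17]

Mod squares: a ≡ 1309, b ≡ -39. Check v ∈ {∞, 2, 3, 7, 11, 13, 17, 31}.
v=31: a=31^2·(≡19), b=31^0·(≡6) mod 31; (19|31)=+1, (6|31)=-1; (−1)^{2·0·15}·(+1)^0·(-1)^2 = +1.
v=7: a=7^1·(≡5), b=7^0·(≡5) mod 7; (5|7)=-1, (5|7)=-1; (−1)^{1·0·3}·(-1)^0·(-1)^1 = -1.
v=∞: 1309 > 0 and -39 < 0  ⇒  (a,b)_∞ = +1.
v=13: a=13^2·(≡1), b=13^1·(≡10) mod 13; (1|13)=+1, (10|13)=+1; (−1)^{2·1·6}·(+1)^1·(+1)^2 = +1.
v=11: a=11^-1·(≡1), b=11^2·(≡4) mod 11; (1|11)=+1, (4|11)=+1; (−1)^{-1·2·5}·(+1)^2·(+1)^-1 = +1.
v=17: a=17^1·(≡2), b=17^0·(≡6) mod 17; (2|17)=+1, (6|17)=-1; (−1)^{1·0·8}·(+1)^0·(-1)^1 = -1.
v=3: a=3^0·(≡1), b=3^1·(≡2) mod 3; (1|3)=+1, (2|3)=-1; (−1)^{0·1·1}·(+1)^1·(-1)^0 = +1.
v=2: v_2(a)=0, v_2(b)=-2; units ≡ 5, 1 (mod 8); ε·ε+αω+βω = 0·0+0·0+-2·1 ≡ 0  ⇒  (a,b)_2 = +1.
(1309, -39 / ℚ) ramifies at {7, 17}: a division algebra.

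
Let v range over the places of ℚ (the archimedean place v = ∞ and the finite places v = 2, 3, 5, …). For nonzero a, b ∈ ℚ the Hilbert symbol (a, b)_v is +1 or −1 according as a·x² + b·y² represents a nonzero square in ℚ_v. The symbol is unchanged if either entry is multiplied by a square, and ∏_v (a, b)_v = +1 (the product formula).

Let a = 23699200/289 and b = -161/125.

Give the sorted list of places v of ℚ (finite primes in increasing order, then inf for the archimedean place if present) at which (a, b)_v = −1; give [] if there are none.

[2, 5, 7, 23]

(a, b) ≡ (7, -805) mod (ℚ^×)²; places V = {2, 5, 7, 17, 23, ∞}.
(a,b)_∞: sgn(7)=+, sgn(-805)=−, so +1.
(a,b)_7: α=1, u≡4; β=1, v≡2 (mod 7); (4|7)=+1, (2|7)=+1; sign (−1)^1·+1^1·+1^1 = -1.
(a,b)_5: α=2, u≡2; β=-3, v≡4 (mod 5); (2|5)=-1, (4|5)=+1; sign (−1)^0·-1^-3·+1^2 = -1.
(a,b)_17: α=-2, u≡10; β=0, v≡10 (mod 17); (10|17)=-1, (10|17)=-1; sign (−1)^0·-1^0·-1^-2 = +1.
(a,b)_2: α=8, β=0; u≡7, v≡3 (mod 8); ε(u)ε(v)=1·1, αω(v)=8·1, βω(u)=0·0; sum ≡ 1  ⇒  -1.
(a,b)_23: α=2, u≡5; β=1, v≡20 (mod 23); (5|23)=-1, (20|23)=-1; sign (−1)^0·-1^1·-1^2 = -1.
|Ram(7, -805)| = 4, even; anisotropic at {2, 5, 7, 23}.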